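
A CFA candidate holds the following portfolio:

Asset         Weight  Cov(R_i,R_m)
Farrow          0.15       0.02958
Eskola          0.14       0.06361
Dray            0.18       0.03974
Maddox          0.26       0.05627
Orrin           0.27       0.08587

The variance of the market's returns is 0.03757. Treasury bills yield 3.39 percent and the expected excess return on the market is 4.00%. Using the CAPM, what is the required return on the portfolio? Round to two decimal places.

9.60%

β_Farrow = 0.02958 / 0.03757 = 0.7873
β_Eskola = 0.06361 / 0.03757 = 1.6931
β_Dray = 0.03974 / 0.03757 = 1.0578
β_Maddox = 0.05627 / 0.03757 = 1.4977
β_Orrin = 0.08587 / 0.03757 = 2.2856
β_P = Σ w_i β_i = 0.15×0.7873 + 0.14×1.6931 + 0.18×1.0578 + 0.26×1.4977 + 0.27×2.2856 = 1.5520
E(R_P) = R_f + β_P × MRP = 3.39% + 1.5520 × 4.00% = 9.60%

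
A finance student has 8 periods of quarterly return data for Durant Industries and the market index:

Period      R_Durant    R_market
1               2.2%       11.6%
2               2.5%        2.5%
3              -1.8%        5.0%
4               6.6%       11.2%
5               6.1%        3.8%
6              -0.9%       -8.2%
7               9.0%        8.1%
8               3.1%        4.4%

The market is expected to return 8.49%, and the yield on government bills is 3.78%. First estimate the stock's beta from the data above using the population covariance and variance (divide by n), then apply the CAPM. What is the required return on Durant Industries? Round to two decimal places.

Mean R_i = (2.2 + 2.5 − 1.8 + 6.6 + 6.1 − 0.9 + 9.0 + 3.1) / 8 = 3.3500%
Mean R_m = (11.6 + 2.5 + 5.0 + 11.2 + 3.8 − 8.2 + 8.1 + 4.4) / 8 = 4.8000%
Σ(R_i − R̄_i)(R_m − R̄_m) = 85.1500  ⇒  Cov = 85.1500 / 8 = 10.6438
Σ(R_m − R̄_m)² = 273.5800  ⇒  Var(R_m) = 273.5800 / 8 = 34.1975
β = Cov / Var(R_m) = 10.6438 / 34.1975 = 0.3112
MRP = 8.49% − 3.78% = 4.71%
E(R) = R_f + β × MRP = 3.78% + 0.3112 × 4.71% = 5.25%

5.25%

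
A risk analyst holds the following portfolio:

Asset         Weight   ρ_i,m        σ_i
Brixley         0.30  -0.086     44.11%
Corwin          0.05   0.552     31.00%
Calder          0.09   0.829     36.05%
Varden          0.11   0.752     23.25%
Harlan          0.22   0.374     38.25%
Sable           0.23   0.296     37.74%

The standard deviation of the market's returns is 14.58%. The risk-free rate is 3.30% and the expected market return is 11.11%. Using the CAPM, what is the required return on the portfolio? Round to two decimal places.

8.68%

β_Brixley = -0.086 × 44.11% / 14.58% = -0.2602
β_Corwin = 0.552 × 31.00% / 14.58% = 1.1737
β_Calder = 0.829 × 36.05% / 14.58% = 2.0498
β_Varden = 0.752 × 23.25% / 14.58% = 1.1992
β_Harlan = 0.374 × 38.25% / 14.58% = 0.9812
β_Sable = 0.296 × 37.74% / 14.58% = 0.7662
β_P = Σ w_i β_i = 0.30×-0.2602 + 0.05×1.1737 + 0.09×2.0498 + 0.11×1.1992 + 0.22×0.9812 + 0.23×0.7662 = 0.6891
MRP = 11.11% − 3.30% = 7.81%
E(R_P) = R_f + β_P × MRP = 3.30% + 0.6891 × 7.81% = 8.68%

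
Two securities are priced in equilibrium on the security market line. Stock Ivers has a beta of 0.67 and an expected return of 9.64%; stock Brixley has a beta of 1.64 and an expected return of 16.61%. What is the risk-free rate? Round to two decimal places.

Both satisfy E(R) = R_f + β·MRP, so the slope of the SML is
MRP = (16.61% − 9.64%) / (1.64 − 0.67) = 6.97% / 0.97 = 7.1856%
R_f = E(R_Ivers) − β_Ivers·MRP = 9.64% − 0.67 × 7.1856% = 4.8256%

4.83%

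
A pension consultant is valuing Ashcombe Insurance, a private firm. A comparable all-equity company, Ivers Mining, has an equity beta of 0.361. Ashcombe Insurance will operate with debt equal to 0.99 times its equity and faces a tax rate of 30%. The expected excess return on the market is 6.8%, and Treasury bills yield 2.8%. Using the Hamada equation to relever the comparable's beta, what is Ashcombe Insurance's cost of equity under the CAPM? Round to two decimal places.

β_L = β_U × [1 + (1 − t)(D/E)] = 0.361 × [1 + (1 − 0.30) × 0.99]
    = 0.361 × [1 + 0.70 × 0.99] = 0.361 × 1.6930 = 0.6112
E(R) = R_f + β_L × MRP = 2.8% + 0.6112 × 6.8% = 6.96%

6.96%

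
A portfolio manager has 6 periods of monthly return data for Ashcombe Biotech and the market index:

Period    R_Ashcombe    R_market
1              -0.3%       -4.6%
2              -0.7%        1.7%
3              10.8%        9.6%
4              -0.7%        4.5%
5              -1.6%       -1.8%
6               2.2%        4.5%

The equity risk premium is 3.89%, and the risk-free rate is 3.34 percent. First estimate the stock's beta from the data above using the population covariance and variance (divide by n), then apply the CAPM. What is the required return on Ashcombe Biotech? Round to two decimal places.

6.11%

Mean R_i = (-0.3 − 0.7 + 10.8 − 0.7 − 1.6 + 2.2) / 6 = 1.6167%
Mean R_m = (-4.6 + 1.7 + 9.6 + 4.5 − 1.8 + 4.5) / 6 = 2.3167%
Σ(R_i − R̄_i)(R_m − R̄_m) = 91.0283  ⇒  Cov = 91.0283 / 6 = 15.1714
Σ(R_m − R̄_m)² = 127.7483  ⇒  Var(R_m) = 127.7483 / 6 = 21.2914
β = Cov / Var(R_m) = 15.1714 / 21.2914 = 0.7126
E(R) = R_f + β × MRP = 3.34% + 0.7126 × 3.89% = 6.11%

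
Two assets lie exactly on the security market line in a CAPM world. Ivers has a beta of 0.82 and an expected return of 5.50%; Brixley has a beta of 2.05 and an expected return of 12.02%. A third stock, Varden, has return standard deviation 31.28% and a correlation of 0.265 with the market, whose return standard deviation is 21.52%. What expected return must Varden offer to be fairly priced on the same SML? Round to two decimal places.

3.20%

MRP = (12.02% − 5.50%) / (2.05 − 0.82) = 5.3008%
R_f = 5.50% − 0.82 × 5.3008% = 1.1533%
β_Varden = ρ·σ_i/σ_m = 0.265 × 31.28 / 21.52 = 0.3852
E(R_Varden) = R_f + β × MRP = 1.1533% + 0.3852 × 5.3008% = 3.20%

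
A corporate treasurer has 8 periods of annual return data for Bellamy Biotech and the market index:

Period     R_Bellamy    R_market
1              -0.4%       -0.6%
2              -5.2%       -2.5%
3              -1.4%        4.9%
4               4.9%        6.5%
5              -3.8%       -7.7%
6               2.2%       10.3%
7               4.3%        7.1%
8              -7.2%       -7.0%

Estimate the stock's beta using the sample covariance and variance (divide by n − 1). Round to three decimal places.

0.559

Mean R_i = (-0.4 − 5.2 − 1.4 + 4.9 − 3.8 + 2.2 + 4.3 − 7.2) / 8 = -0.8250%
Mean R_m = (-0.6 − 2.5 + 4.9 + 6.5 − 7.7 + 10.3 + 7.1 − 7.0) / 8 = 1.3750%
Σ(R_i − R̄_i)(R_m − R̄_m) = 180.1550  ⇒  Cov = 180.1550 / 7 = 25.7364
Σ(R_m − R̄_m)² = 322.5350  ⇒  Var(R_m) = 322.5350 / 7 = 46.0764
β = Cov / Var(R_m) = 25.7364 / 46.0764 = 0.5586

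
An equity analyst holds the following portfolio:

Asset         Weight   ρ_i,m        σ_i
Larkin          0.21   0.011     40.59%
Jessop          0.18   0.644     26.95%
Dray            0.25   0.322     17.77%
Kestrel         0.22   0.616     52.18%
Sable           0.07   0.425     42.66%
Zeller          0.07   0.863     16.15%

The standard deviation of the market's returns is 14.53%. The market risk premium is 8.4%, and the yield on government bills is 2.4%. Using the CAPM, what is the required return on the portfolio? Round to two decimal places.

10.47%

β_Larkin = 0.011 × 40.59% / 14.53% = 0.0307
β_Jessop = 0.644 × 26.95% / 14.53% = 1.1945
β_Dray = 0.322 × 17.77% / 14.53% = 0.3938
β_Kestrel = 0.616 × 52.18% / 14.53% = 2.2122
β_Sable = 0.425 × 42.66% / 14.53% = 1.2478
β_Zeller = 0.863 × 16.15% / 14.53% = 0.9592
β_P = Σ w_i β_i = 0.21×0.0307 + 0.18×1.1945 + 0.25×0.3938 + 0.22×2.2122 + 0.07×1.2478 + 0.07×0.9592 = 0.9611
E(R_P) = R_f + β_P × MRP = 2.4% + 0.9611 × 8.4% = 10.47%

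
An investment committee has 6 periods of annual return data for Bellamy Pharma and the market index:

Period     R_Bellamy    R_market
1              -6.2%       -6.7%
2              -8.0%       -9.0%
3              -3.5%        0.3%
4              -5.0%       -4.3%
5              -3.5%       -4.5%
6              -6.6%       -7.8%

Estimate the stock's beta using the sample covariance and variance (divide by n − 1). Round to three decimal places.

0.479

Mean R_i = (-6.2 − 8.0 − 3.5 − 5.0 − 3.5 − 6.6) / 6 = -5.4667%
Mean R_m = (-6.7 − 9.0 + 0.3 − 4.3 − 4.5 − 7.8) / 6 = -5.3333%
Σ(R_i − R̄_i)(R_m − R̄_m) = 26.2867  ⇒  Cov = 26.2867 / 5 = 5.2573
Σ(R_m − R̄_m)² = 54.8933  ⇒  Var(R_m) = 54.8933 / 5 = 10.9787
β = Cov / Var(R_m) = 5.2573 / 10.9787 = 0.4789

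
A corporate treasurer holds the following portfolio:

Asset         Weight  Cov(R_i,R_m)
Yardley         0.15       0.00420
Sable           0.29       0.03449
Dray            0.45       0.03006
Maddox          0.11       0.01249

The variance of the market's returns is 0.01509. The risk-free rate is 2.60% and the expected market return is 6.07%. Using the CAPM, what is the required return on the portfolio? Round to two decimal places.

β_Yardley = 0.00420 / 0.01509 = 0.2783
β_Sable = 0.03449 / 0.01509 = 2.2856
β_Dray = 0.03006 / 0.01509 = 1.9920
β_Maddox = 0.01249 / 0.01509 = 0.8277
β_P = Σ w_i β_i = 0.15×0.2783 + 0.29×2.2856 + 0.45×1.9920 + 0.11×0.8277 = 1.6920
MRP = 6.07% − 2.60% = 3.47%
E(R_P) = R_f + β_P × MRP = 2.60% + 1.6920 × 3.47% = 8.47%

8.47%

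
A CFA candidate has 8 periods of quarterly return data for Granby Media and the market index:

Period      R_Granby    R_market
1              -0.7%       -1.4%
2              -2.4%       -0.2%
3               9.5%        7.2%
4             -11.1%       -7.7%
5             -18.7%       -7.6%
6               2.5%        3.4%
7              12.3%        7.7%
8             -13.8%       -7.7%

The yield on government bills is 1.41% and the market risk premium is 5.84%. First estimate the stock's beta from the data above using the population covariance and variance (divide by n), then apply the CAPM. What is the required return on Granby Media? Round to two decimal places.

Mean R_i = (-0.7 − 2.4 + 9.5 − 11.1 − 18.7 + 2.5 + 12.3 − 13.8) / 8 = -2.8000%
Mean R_m = (-1.4 − 0.2 + 7.2 − 7.7 − 7.6 + 3.4 + 7.7 − 7.7) / 8 = -0.7875%
Σ(R_i − R̄_i)(R_m − R̄_m) = 489.2800  ⇒  Cov = 489.2800 / 8 = 61.1600
Σ(R_m − R̄_m)² = 296.0688  ⇒  Var(R_m) = 296.0688 / 8 = 37.0086
β = Cov / Var(R_m) = 61.1600 / 37.0086 = 1.6526
E(R) = R_f + β × MRP = 1.41% + 1.6526 × 5.84% = 11.06%

11.06%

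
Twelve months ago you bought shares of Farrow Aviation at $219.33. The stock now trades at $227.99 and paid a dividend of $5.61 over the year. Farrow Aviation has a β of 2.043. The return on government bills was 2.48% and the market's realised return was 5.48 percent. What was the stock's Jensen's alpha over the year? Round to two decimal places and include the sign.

-2.10%

Realised HPR = (P1 + D1 − P0) / P0 = (227.99 + 5.61 − 219.33) / 219.33 = 14.27 / 219.33 = 6.5062%
MRP = 5.48% − 2.48% = 3.00%
CAPM required = R_f + β·MRP = 2.48% + 2.043 × 3.00% = 8.60900%
α = realised − required = 6.5062% − 8.60900% = -2.10%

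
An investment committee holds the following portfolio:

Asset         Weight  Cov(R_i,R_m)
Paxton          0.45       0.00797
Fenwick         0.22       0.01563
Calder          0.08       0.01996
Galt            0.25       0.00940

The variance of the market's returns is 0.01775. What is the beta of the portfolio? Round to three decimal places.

0.618

β_Paxton = 0.00797 / 0.01775 = 0.4490
β_Fenwick = 0.01563 / 0.01775 = 0.8806
β_Calder = 0.01996 / 0.01775 = 1.1245
β_Galt = 0.00940 / 0.01775 = 0.5296
β_P = Σ w_i β_i = 0.45×0.4490 + 0.22×0.8806 + 0.08×1.1245 + 0.25×0.5296 = 0.6181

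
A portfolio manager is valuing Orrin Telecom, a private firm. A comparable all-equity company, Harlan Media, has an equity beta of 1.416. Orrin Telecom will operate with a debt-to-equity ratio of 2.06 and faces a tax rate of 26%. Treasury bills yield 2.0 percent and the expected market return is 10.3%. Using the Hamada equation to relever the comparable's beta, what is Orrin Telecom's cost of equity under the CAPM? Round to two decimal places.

β_L = β_U × [1 + (1 − t)(D/E)] = 1.416 × [1 + (1 − 0.26) × 2.06]
    = 1.416 × [1 + 0.74 × 2.06] = 1.416 × 2.5244 = 3.5746
MRP = 10.3% − 2.0% = 8.30%
E(R) = R_f + β_L × MRP = 2.0% + 3.5746 × 8.3% = 31.67%

31.67%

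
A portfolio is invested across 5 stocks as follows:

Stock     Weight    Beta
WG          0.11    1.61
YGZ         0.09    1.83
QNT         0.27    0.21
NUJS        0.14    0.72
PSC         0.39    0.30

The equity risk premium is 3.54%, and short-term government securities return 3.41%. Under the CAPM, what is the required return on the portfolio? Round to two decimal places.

5.59%

β_P = Σ w_i β_i = 0.11×1.61 + 0.09×1.83 + 0.27×0.21 + 0.14×0.72 + 0.39×0.30 = 0.6163
E(R_P) = R_f + β_P × MRP = 3.41% + 0.6163 × 3.54% = 5.59%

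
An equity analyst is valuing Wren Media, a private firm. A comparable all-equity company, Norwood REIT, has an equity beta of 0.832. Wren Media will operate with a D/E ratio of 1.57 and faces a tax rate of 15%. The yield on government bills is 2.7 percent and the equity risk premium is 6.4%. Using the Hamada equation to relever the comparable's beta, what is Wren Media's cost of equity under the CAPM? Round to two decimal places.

β_L = β_U × [1 + (1 − t)(D/E)] = 0.832 × [1 + (1 − 0.15) × 1.57]
    = 0.832 × [1 + 0.85 × 1.57] = 0.832 × 2.3345 = 1.9423
E(R) = R_f + β_L × MRP = 2.7% + 1.9423 × 6.4% = 15.13%

15.13%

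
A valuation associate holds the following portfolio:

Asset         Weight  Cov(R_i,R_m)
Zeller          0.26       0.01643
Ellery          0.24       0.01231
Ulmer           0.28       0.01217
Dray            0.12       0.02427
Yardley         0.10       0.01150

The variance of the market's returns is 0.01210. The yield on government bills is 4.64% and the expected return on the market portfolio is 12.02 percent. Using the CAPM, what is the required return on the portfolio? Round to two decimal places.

13.60%

β_Zeller = 0.01643 / 0.01210 = 1.3579
β_Ellery = 0.01231 / 0.01210 = 1.0174
β_Ulmer = 0.01217 / 0.01210 = 1.0058
β_Dray = 0.02427 / 0.01210 = 2.0058
β_Yardley = 0.01150 / 0.01210 = 0.9504
β_P = Σ w_i β_i = 0.26×1.3579 + 0.24×1.0174 + 0.28×1.0058 + 0.12×2.0058 + 0.10×0.9504 = 1.2146
MRP = 12.02% − 4.64% = 7.38%
E(R_P) = R_f + β_P × MRP = 4.64% + 1.2146 × 7.38% = 13.60%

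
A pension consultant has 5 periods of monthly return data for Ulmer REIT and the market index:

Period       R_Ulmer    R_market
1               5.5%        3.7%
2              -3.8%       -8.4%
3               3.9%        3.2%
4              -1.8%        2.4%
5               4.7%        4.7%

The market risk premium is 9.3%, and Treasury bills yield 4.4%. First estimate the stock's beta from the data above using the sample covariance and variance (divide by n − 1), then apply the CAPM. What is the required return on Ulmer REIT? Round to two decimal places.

Mean R_i = (5.5 − 3.8 + 3.9 − 1.8 + 4.7) / 5 = 1.7000%
Mean R_m = (3.7 − 8.4 + 3.2 + 2.4 + 4.7) / 5 = 1.1200%
Σ(R_i − R̄_i)(R_m − R̄_m) = 73.0000  ⇒  Cov = 73.0000 / 4 = 18.2500
Σ(R_m − R̄_m)² = 116.0680  ⇒  Var(R_m) = 116.0680 / 4 = 29.0170
β = Cov / Var(R_m) = 18.2500 / 29.0170 = 0.6289
E(R) = R_f + β × MRP = 4.4% + 0.6289 × 9.3% = 10.25%

10.25%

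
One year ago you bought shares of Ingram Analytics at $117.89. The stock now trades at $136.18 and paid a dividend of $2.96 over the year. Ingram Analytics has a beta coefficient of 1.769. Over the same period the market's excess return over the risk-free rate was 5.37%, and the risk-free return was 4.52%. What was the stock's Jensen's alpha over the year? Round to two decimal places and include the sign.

+4.01%

Realised HPR = (P1 + D1 − P0) / P0 = (136.18 + 2.96 − 117.89) / 117.89 = 21.25 / 117.89 = 18.0253%
CAPM required = R_f + β·MRP = 4.52% + 1.769 × 5.37% = 14.01953%
α = realised − required = 18.0253% − 14.01953% = +4.01%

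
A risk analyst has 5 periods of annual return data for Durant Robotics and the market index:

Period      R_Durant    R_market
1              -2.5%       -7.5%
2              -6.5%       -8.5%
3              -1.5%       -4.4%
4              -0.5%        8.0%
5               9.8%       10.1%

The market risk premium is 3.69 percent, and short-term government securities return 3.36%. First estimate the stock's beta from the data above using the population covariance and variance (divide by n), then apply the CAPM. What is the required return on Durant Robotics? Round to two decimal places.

Mean R_i = (-2.5 − 6.5 − 1.5 − 0.5 + 9.8) / 5 = -0.2400%
Mean R_m = (-7.5 − 8.5 − 4.4 + 8.0 + 10.1) / 5 = -0.4600%
Σ(R_i − R̄_i)(R_m − R̄_m) = 175.0280  ⇒  Cov = 175.0280 / 5 = 35.0056
Σ(R_m − R̄_m)² = 312.8120  ⇒  Var(R_m) = 312.8120 / 5 = 62.5624
β = Cov / Var(R_m) = 35.0056 / 62.5624 = 0.5595
E(R) = R_f + β × MRP = 3.36% + 0.5595 × 3.69% = 5.42%

5.42%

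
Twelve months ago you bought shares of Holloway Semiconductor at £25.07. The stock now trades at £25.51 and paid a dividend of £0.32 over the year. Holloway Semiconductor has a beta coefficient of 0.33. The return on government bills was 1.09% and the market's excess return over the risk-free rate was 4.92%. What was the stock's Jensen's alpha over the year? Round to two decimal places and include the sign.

+0.32%

Realised HPR = (P1 + D1 − P0) / P0 = (25.51 + 0.32 − 25.07) / 25.07 = 0.76 / 25.07 = 3.0315%
CAPM required = R_f + β·MRP = 1.09% + 0.33 × 4.92% = 2.7136%
α = realised − required = 3.0315% − 2.7136% = +0.32%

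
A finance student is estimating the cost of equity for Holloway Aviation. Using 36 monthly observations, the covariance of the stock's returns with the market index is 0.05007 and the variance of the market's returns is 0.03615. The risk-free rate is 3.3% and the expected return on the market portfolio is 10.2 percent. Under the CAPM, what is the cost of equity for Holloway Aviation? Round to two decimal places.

β = Cov(R_i, R_m) / Var(R_m) = 0.05007 / 0.03615 = 1.3851
MRP = 10.2% − 3.3% = 6.90%
E(R) = R_f + β × MRP = 3.3% + 1.3851 × 6.9% = 12.86%

12.86%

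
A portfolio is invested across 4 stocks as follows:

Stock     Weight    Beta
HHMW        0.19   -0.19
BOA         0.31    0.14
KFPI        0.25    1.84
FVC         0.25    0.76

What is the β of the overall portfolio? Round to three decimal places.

0.657

β_P = Σ w_i β_i = 0.19×-0.19 + 0.31×0.14 + 0.25×1.84 + 0.25×0.76 = 0.6573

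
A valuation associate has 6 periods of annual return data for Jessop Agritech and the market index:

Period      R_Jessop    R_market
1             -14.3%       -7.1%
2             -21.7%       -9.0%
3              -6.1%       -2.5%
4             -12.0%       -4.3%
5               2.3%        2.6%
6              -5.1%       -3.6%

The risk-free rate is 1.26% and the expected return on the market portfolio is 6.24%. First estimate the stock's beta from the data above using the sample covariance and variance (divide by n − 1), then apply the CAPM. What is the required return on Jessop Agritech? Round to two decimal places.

11.22%

Mean R_i = (-14.3 − 21.7 − 6.1 − 12.0 + 2.3 − 5.1) / 6 = -9.4833%
Mean R_m = (-7.1 − 9.0 − 2.5 − 4.3 + 2.6 − 3.6) / 6 = -3.9833%
Σ(R_i − R̄_i)(R_m − R̄_m) = 161.3683  ⇒  Cov = 161.3683 / 5 = 32.2737
Σ(R_m − R̄_m)² = 80.6683  ⇒  Var(R_m) = 80.6683 / 5 = 16.1337
β = Cov / Var(R_m) = 32.2737 / 16.1337 = 2.0004
MRP = 6.24% − 1.26% = 4.98%
E(R) = R_f + β × MRP = 1.26% + 2.0004 × 4.98% = 11.22%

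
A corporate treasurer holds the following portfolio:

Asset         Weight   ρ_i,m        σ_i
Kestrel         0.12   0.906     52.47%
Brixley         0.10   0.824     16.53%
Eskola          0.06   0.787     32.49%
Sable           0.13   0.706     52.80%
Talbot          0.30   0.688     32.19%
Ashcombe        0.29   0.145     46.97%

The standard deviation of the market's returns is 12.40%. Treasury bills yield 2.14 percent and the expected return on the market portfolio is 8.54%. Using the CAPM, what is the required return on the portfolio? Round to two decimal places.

β_Kestrel = 0.906 × 52.47% / 12.40% = 3.8337
β_Brixley = 0.824 × 16.53% / 12.40% = 1.0984
β_Eskola = 0.787 × 32.49% / 12.40% = 2.0621
β_Sable = 0.706 × 52.80% / 12.40% = 3.0062
β_Talbot = 0.688 × 32.19% / 12.40% = 1.7860
β_Ashcombe = 0.145 × 46.97% / 12.40% = 0.5492
β_P = Σ w_i β_i = 0.12×3.8337 + 0.10×1.0984 + 0.06×2.0621 + 0.13×3.0062 + 0.30×1.7860 + 0.29×0.5492 = 1.7795
MRP = 8.54% − 2.14% = 6.40%
E(R_P) = R_f + β_P × MRP = 2.14% + 1.7795 × 6.40% = 13.53%

13.53%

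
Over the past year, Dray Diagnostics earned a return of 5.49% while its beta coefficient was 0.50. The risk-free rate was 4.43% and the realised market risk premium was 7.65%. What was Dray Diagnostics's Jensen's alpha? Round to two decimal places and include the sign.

-2.77%

CAPM benchmark = R_f + β(R_m − R_f) = 4.43% + 0.50 × 7.65% = 8.2550%
α = actual − benchmark = 5.49% − 8.2550% = -2.77%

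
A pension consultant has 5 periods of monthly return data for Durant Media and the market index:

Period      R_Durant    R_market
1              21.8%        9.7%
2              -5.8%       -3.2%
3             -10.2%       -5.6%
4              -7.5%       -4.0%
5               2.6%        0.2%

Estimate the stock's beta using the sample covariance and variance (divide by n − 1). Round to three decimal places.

2.121

Mean R_i = (21.8 − 5.8 − 10.2 − 7.5 + 2.6) / 5 = 0.1800%
Mean R_m = (9.7 − 3.2 − 5.6 − 4.0 + 0.2) / 5 = -0.5800%
Σ(R_i − R̄_i)(R_m − R̄_m) = 318.1820  ⇒  Cov = 318.1820 / 4 = 79.5455
Σ(R_m − R̄_m)² = 150.0480  ⇒  Var(R_m) = 150.0480 / 4 = 37.5120
β = Cov / Var(R_m) = 79.5455 / 37.5120 = 2.1205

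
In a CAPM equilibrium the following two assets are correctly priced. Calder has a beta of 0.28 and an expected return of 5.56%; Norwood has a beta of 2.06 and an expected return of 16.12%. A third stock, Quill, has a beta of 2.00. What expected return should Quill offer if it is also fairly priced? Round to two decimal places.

15.76%

MRP (SML slope) = (16.12% − 5.56%) / (2.06 − 0.28) = 10.56% / 1.78 = 5.9326%
R_f (intercept) = 5.56% − 0.28 × 5.9326% = 3.8989%
E(R_Quill) = R_f + β × MRP = 3.8989% + 2.00 × 5.9326% = 15.76%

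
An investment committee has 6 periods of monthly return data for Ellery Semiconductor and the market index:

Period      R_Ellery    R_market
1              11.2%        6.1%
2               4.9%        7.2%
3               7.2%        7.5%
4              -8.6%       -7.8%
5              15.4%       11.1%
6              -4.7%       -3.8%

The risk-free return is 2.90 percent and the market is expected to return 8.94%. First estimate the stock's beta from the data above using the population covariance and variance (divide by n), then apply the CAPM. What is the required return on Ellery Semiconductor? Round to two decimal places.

10.09%

Mean R_i = (11.2 + 4.9 + 7.2 − 8.6 + 15.4 − 4.7) / 6 = 4.2333%
Mean R_m = (6.1 + 7.2 + 7.5 − 7.8 + 11.1 − 3.8) / 6 = 3.3833%
Σ(R_i − R̄_i)(R_m − R̄_m) = 327.5433  ⇒  Cov = 327.5433 / 6 = 54.5906
Σ(R_m − R̄_m)² = 275.1083  ⇒  Var(R_m) = 275.1083 / 6 = 45.8514
β = Cov / Var(R_m) = 54.5906 / 45.8514 = 1.1906
MRP = 8.94% − 2.90% = 6.04%
E(R) = R_f + β × MRP = 2.90% + 1.1906 × 6.04% = 10.09%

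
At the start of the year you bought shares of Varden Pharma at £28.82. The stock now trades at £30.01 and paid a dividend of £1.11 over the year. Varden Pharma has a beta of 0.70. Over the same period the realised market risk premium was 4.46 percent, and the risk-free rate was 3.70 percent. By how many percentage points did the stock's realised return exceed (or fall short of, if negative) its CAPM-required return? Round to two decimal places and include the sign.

+1.16%

Realised HPR = (P1 + D1 − P0) / P0 = (30.01 + 1.11 − 28.82) / 28.82 = 2.30 / 28.82 = 7.9806%
CAPM required = R_f + β·MRP = 3.70% + 0.70 × 4.46% = 6.8220%
α = realised − required = 7.9806% − 6.8220% = +1.16%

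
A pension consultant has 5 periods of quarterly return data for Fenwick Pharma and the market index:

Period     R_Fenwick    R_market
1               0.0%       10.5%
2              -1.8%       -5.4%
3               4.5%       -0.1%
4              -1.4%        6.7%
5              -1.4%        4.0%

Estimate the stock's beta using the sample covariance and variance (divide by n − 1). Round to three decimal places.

-0.036

Mean R_i = (0.0 − 1.8 + 4.5 − 1.4 − 1.4) / 5 = -0.0200%
Mean R_m = (10.5 − 5.4 − 0.1 + 6.7 + 4.0) / 5 = 3.1400%
Σ(R_i − R̄_i)(R_m − R̄_m) = -5.3960  ⇒  Cov = -5.3960 / 4 = -1.3490
Σ(R_m − R̄_m)² = 151.0120  ⇒  Var(R_m) = 151.0120 / 4 = 37.7530
β = Cov / Var(R_m) = -1.3490 / 37.7530 = -0.0357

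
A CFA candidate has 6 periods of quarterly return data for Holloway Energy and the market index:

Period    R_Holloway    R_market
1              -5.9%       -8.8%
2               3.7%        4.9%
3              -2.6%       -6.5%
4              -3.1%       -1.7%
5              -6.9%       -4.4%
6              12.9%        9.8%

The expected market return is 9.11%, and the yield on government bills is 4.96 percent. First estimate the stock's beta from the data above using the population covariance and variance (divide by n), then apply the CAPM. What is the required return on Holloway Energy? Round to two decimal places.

8.99%

Mean R_i = (-5.9 + 3.7 − 2.6 − 3.1 − 6.9 + 12.9) / 6 = -0.3167%
Mean R_m = (-8.8 + 4.9 − 6.5 − 1.7 − 4.4 + 9.8) / 6 = -1.1167%
Σ(R_i − R̄_i)(R_m − R̄_m) = 246.8783  ⇒  Cov = 246.8783 / 6 = 41.1464
Σ(R_m − R̄_m)² = 254.5083  ⇒  Var(R_m) = 254.5083 / 6 = 42.4181
β = Cov / Var(R_m) = 41.1464 / 42.4181 = 0.9700
MRP = 9.11% − 4.96% = 4.15%
E(R) = R_f + β × MRP = 4.96% + 0.9700 × 4.15% = 8.99%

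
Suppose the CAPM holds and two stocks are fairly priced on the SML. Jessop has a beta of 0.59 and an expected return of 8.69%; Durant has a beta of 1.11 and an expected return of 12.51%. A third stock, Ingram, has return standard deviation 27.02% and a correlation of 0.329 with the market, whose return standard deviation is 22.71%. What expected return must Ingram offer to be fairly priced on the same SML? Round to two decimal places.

7.23%

MRP = (12.51% − 8.69%) / (1.11 − 0.59) = 7.3462%
R_f = 8.69% − 0.59 × 7.3462% = 4.3557%
β_Ingram = ρ·σ_i/σ_m = 0.329 × 27.02 / 22.71 = 0.3914
E(R_Ingram) = R_f + β × MRP = 4.3557% + 0.3914 × 7.3462% = 7.23%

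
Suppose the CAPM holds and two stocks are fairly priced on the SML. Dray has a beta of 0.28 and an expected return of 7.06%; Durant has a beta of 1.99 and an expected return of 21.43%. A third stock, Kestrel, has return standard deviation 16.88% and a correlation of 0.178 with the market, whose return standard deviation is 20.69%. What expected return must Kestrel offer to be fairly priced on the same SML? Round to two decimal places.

MRP = (21.43% − 7.06%) / (1.99 − 0.28) = 8.4035%
R_f = 7.06% − 0.28 × 8.4035% = 4.7070%
β_Kestrel = ρ·σ_i/σ_m = 0.178 × 16.88 / 20.69 = 0.1452
E(R_Kestrel) = R_f + β × MRP = 4.7070% + 0.1452 × 8.4035% = 5.93%

5.93%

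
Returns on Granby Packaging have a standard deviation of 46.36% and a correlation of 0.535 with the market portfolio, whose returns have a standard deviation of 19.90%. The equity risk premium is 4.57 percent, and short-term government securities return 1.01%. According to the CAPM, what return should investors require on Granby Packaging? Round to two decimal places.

β = ρ × σ_i / σ_m = 0.535 × 46.36% / 19.90% = 1.2464
E(R) = 1.01% + 1.2464 × 4.57% = 6.71%

6.71%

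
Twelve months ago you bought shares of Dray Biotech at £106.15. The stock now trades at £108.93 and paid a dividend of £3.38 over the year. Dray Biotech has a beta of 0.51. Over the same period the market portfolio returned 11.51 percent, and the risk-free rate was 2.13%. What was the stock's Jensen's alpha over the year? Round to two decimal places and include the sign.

-1.11%

Realised HPR = (P1 + D1 − P0) / P0 = (108.93 + 3.38 − 106.15) / 106.15 = 6.16 / 106.15 = 5.8031%
MRP = 11.51% − 2.13% = 9.38%
CAPM required = R_f + β·MRP = 2.13% + 0.51 × 9.38% = 6.9138%
α = realised − required = 5.8031% − 6.9138% = -1.11%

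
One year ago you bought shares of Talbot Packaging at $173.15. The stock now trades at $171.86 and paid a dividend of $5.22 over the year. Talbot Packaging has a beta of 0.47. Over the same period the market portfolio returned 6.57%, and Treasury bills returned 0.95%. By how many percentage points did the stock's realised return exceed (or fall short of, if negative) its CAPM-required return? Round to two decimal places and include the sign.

-1.32%

Realised HPR = (P1 + D1 − P0) / P0 = (171.86 + 5.22 − 173.15) / 173.15 = 3.93 / 173.15 = 2.2697%
MRP = 6.57% − 0.95% = 5.62%
CAPM required = R_f + β·MRP = 0.95% + 0.47 × 5.62% = 3.5914%
α = realised − required = 2.2697% − 3.5914% = -1.32%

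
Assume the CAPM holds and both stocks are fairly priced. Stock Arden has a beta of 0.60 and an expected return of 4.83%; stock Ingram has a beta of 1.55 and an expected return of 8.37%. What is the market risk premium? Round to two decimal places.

3.73%

Both satisfy E(R) = R_f + β·MRP, so the slope of the SML is
MRP = (8.37% − 4.83%) / (1.55 − 0.60) = 3.54% / 0.95 = 3.7263%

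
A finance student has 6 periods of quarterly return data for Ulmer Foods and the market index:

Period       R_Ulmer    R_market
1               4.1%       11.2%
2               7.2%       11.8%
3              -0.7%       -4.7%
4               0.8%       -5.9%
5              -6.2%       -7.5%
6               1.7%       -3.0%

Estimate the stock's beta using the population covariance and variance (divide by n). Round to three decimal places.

0.437

Mean R_i = (4.1 + 7.2 − 0.7 + 0.8 − 6.2 + 1.7) / 6 = 1.1500%
Mean R_m = (11.2 + 11.8 − 4.7 − 5.9 − 7.5 − 3.0) / 6 = 0.3167%
Σ(R_i − R̄_i)(R_m − R̄_m) = 168.6650  ⇒  Cov = 168.6650 / 6 = 28.1108
Σ(R_m − R̄_m)² = 386.2283  ⇒  Var(R_m) = 386.2283 / 6 = 64.3714
β = Cov / Var(R_m) = 28.1108 / 64.3714 = 0.4367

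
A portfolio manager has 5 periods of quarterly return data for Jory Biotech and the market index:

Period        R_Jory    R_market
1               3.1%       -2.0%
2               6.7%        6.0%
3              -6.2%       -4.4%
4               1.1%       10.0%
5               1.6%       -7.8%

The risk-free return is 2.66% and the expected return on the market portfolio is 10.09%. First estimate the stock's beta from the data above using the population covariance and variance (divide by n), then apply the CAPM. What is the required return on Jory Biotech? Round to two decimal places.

4.61%

Mean R_i = (3.1 + 6.7 − 6.2 + 1.1 + 1.6) / 5 = 1.2600%
Mean R_m = (-2.0 + 6.0 − 4.4 + 10.0 − 7.8) / 5 = 0.3600%
Σ(R_i − R̄_i)(R_m − R̄_m) = 57.5320  ⇒  Cov = 57.5320 / 5 = 11.5064
Σ(R_m − R̄_m)² = 219.5520  ⇒  Var(R_m) = 219.5520 / 5 = 43.9104
β = Cov / Var(R_m) = 11.5064 / 43.9104 = 0.2620
MRP = 10.09% − 2.66% = 7.43%
E(R) = R_f + β × MRP = 2.66% + 0.2620 × 7.43% = 4.61%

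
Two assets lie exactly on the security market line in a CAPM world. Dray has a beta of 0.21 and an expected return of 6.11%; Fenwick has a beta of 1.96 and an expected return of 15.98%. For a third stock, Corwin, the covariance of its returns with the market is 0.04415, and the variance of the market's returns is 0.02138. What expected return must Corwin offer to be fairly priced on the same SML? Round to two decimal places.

MRP = (15.98% − 6.11%) / (1.96 − 0.21) = 5.6400%
R_f = 6.11% − 0.21 × 5.6400% = 4.9256%
β_Corwin = Cov / Var(R_m) = 0.04415 / 0.02138 = 2.0650
E(R_Corwin) = R_f + β × MRP = 4.9256% + 2.0650 × 5.6400% = 16.57%

16.57%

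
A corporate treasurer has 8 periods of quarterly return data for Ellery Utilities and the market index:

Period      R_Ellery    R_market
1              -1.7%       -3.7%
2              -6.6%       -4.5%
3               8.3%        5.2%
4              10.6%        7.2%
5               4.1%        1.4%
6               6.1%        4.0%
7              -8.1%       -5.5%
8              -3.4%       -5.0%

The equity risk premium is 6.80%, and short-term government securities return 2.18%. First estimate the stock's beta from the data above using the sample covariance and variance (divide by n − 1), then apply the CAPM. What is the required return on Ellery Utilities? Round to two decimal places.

Mean R_i = (-1.7 − 6.6 + 8.3 + 10.6 + 4.1 + 6.1 − 8.1 − 3.4) / 8 = 1.1625%
Mean R_m = (-3.7 − 4.5 + 5.2 + 7.2 + 1.4 + 4.0 − 5.5 − 5.0) / 8 = -0.1125%
Σ(R_i − R̄_i)(R_m − R̄_m) = 248.2063  ⇒  Cov = 248.2063 / 7 = 35.4580
Σ(R_m − R̄_m)² = 185.9288  ⇒  Var(R_m) = 185.9288 / 7 = 26.5613
β = Cov / Var(R_m) = 35.4580 / 26.5613 = 1.3349
E(R) = R_f + β × MRP = 2.18% + 1.3349 × 6.80% = 11.26%

11.26%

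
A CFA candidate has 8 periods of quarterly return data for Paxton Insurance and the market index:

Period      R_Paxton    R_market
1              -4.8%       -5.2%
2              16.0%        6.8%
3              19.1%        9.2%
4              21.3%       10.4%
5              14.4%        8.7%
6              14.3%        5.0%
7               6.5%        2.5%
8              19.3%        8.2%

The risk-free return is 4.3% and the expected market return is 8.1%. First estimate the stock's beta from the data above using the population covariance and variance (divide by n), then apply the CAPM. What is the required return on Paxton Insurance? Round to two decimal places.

10.57%

Mean R_i = (-4.8 + 16.0 + 19.1 + 21.3 + 14.4 + 14.3 + 6.5 + 19.3) / 8 = 13.2625%
Mean R_m = (-5.2 + 6.8 + 9.2 + 10.4 + 8.7 + 5.0 + 2.5 + 8.2) / 8 = 5.7000%
Σ(R_i − R̄_i)(R_m − R̄_m) = 297.5200  ⇒  Cov = 297.5200 / 8 = 37.1900
Σ(R_m − R̄_m)² = 180.3400  ⇒  Var(R_m) = 180.3400 / 8 = 22.5425
β = Cov / Var(R_m) = 37.1900 / 22.5425 = 1.6498
MRP = 8.1% − 4.3% = 3.80%
E(R) = R_f + β × MRP = 4.3% + 1.6498 × 3.8% = 10.57%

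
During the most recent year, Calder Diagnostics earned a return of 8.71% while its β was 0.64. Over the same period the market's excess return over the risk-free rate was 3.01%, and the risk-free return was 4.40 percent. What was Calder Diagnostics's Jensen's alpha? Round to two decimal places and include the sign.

CAPM benchmark = R_f + β(R_m − R_f) = 4.40% + 0.64 × 3.01% = 6.3264%
α = actual − benchmark = 8.71% − 6.3264% = +2.38%

+2.38%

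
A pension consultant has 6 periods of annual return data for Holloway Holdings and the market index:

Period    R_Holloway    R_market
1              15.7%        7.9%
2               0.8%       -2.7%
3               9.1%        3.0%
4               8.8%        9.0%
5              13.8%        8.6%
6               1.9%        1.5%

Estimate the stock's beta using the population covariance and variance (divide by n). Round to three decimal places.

Mean R_i = (15.7 + 0.8 + 9.1 + 8.8 + 13.8 + 1.9) / 6 = 8.3500%
Mean R_m = (7.9 − 2.7 + 3.0 + 9.0 + 8.6 + 1.5) / 6 = 4.5500%
Σ(R_i − R̄_i)(R_m − R̄_m) = 121.9450  ⇒  Cov = 121.9450 / 6 = 20.3242
Σ(R_m − R̄_m)² = 111.6950  ⇒  Var(R_m) = 111.6950 / 6 = 18.6158
β = Cov / Var(R_m) = 20.3242 / 18.6158 = 1.0918

1.092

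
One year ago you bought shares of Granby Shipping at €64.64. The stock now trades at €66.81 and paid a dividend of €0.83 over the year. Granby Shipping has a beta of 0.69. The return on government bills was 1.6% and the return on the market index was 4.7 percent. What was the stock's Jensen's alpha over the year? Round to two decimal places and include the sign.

Realised HPR = (P1 + D1 − P0) / P0 = (66.81 + 0.83 − 64.64) / 64.64 = 3.00 / 64.64 = 4.6411%
MRP = 4.7% − 1.6% = 3.10%
CAPM required = R_f + β·MRP = 1.6% + 0.69 × 3.1% = 3.7390%
α = realised − required = 4.6411% − 3.7390% = +0.90%

+0.90%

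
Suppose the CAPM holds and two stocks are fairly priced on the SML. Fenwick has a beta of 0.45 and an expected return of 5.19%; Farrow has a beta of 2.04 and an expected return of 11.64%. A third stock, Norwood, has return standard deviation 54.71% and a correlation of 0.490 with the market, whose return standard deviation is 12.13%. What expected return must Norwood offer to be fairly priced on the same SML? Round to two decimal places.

12.33%

MRP = (11.64% − 5.19%) / (2.04 − 0.45) = 4.0566%
R_f = 5.19% − 0.45 × 4.0566% = 3.3645%
β_Norwood = ρ·σ_i/σ_m = 0.490 × 54.71 / 12.13 = 2.2100
E(R_Norwood) = R_f + β × MRP = 3.3645% + 2.2100 × 4.0566% = 12.33%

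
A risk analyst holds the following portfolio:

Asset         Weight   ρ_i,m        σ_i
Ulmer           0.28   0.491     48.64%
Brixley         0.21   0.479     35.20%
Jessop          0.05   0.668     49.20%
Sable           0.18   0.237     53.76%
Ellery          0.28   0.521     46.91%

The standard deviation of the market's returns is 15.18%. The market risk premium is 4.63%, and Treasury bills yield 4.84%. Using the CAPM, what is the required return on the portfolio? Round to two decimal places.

β_Ulmer = 0.491 × 48.64% / 15.18% = 1.5733
β_Brixley = 0.479 × 35.20% / 15.18% = 1.1107
β_Jessop = 0.668 × 49.20% / 15.18% = 2.1651
β_Sable = 0.237 × 53.76% / 15.18% = 0.8393
β_Ellery = 0.521 × 46.91% / 15.18% = 1.6100
β_P = Σ w_i β_i = 0.28×1.5733 + 0.21×1.1107 + 0.05×2.1651 + 0.18×0.8393 + 0.28×1.6100 = 1.3839
E(R_P) = R_f + β_P × MRP = 4.84% + 1.3839 × 4.63% = 11.25%

11.25%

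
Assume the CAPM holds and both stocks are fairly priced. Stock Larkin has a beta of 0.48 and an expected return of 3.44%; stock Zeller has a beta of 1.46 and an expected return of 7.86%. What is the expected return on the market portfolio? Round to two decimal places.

5.79%

Both satisfy E(R) = R_f + β·MRP, so the slope of the SML is
MRP = (7.86% − 3.44%) / (1.46 − 0.48) = 4.42% / 0.98 = 4.5102%
R_f = E(R_Larkin) − β_Larkin·MRP = 3.44% − 0.48 × 4.5102% = 1.2751%
E(R_m) = R_f + MRP = 1.2751% + 4.5102% = 5.79%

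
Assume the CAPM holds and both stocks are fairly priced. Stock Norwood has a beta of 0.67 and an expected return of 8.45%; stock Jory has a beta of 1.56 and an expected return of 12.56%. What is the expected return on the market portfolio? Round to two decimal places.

9.97%

Both satisfy E(R) = R_f + β·MRP, so the slope of the SML is
MRP = (12.56% − 8.45%) / (1.56 − 0.67) = 4.11% / 0.89 = 4.6180%
R_f = E(R_Norwood) − β_Norwood·MRP = 8.45% − 0.67 × 4.6180% = 5.3559%
E(R_m) = R_f + MRP = 5.3559% + 4.6180% = 9.97%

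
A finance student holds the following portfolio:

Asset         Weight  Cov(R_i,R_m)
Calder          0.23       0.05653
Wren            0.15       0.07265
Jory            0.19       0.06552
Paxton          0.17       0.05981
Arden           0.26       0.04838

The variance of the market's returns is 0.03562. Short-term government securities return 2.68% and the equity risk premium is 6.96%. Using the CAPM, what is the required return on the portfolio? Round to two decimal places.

14.23%

β_Calder = 0.05653 / 0.03562 = 1.5870
β_Wren = 0.07265 / 0.03562 = 2.0396
β_Jory = 0.06552 / 0.03562 = 1.8394
β_Paxton = 0.05981 / 0.03562 = 1.6791
β_Arden = 0.04838 / 0.03562 = 1.3582
β_P = Σ w_i β_i = 0.23×1.5870 + 0.15×2.0396 + 0.19×1.8394 + 0.17×1.6791 + 0.26×1.3582 = 1.6590
E(R_P) = R_f + β_P × MRP = 2.68% + 1.6590 × 6.96% = 14.23%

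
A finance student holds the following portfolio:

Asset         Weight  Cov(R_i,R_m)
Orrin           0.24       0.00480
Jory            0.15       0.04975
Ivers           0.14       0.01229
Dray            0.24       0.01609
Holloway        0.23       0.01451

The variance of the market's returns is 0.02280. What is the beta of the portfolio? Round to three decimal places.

β_Orrin = 0.00480 / 0.02280 = 0.2105
β_Jory = 0.04975 / 0.02280 = 2.1820
β_Ivers = 0.01229 / 0.02280 = 0.5390
β_Dray = 0.01609 / 0.02280 = 0.7057
β_Holloway = 0.01451 / 0.02280 = 0.6364
β_P = Σ w_i β_i = 0.24×0.2105 + 0.15×2.1820 + 0.14×0.5390 + 0.24×0.7057 + 0.23×0.6364 = 0.7690

0.769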